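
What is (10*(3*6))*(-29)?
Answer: -5220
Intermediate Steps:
(10*(3*6))*(-29) = (10*18)*(-29) = 180*(-29) = -5220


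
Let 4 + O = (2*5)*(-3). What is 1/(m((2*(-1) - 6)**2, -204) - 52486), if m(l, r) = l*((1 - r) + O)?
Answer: -1/41542 ≈ -2.4072e-5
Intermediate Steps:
O = -34 (O = -4 + (2*5)*(-3) = -4 + 10*(-3) = -4 - 30 = -34)
m(l, r) = l*(-33 - r) (m(l, r) = l*((1 - r) - 34) = l*(-33 - r))
1/(m((2*(-1) - 6)**2, -204) - 52486) = 1/(-(2*(-1) - 6)**2*(33 - 204) - 52486) = 1/(-1*(-2 - 6)**2*(-171) - 52486) = 1/(-1*(-8)**2*(-171) - 52486) = 1/(-1*64*(-171) - 52486) = 1/(10944 - 52486) = 1/(-41542) = -1/41542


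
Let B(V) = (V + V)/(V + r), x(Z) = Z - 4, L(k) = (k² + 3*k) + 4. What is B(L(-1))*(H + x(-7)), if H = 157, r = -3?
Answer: -584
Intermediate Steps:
L(k) = 4 + k² + 3*k
x(Z) = -4 + Z
B(V) = 2*V/(-3 + V) (B(V) = (V + V)/(V - 3) = (2*V)/(-3 + V) = 2*V/(-3 + V))
B(L(-1))*(H + x(-7)) = (2*(4 + (-1)² + 3*(-1))/(-3 + (4 + (-1)² + 3*(-1))))*(157 + (-4 - 7)) = (2*(4 + 1 - 3)/(-3 + (4 + 1 - 3)))*(157 - 11) = (2*2/(-3 + 2))*146 = (2*2/(-1))*146 = (2*2*(-1))*146 = -4*146 = -584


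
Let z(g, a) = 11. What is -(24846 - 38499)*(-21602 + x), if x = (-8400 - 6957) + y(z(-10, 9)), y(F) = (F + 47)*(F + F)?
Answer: -487179999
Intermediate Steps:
y(F) = 2*F*(47 + F) (y(F) = (47 + F)*(2*F) = 2*F*(47 + F))
x = -14081 (x = (-8400 - 6957) + 2*11*(47 + 11) = -15357 + 2*11*58 = -15357 + 1276 = -14081)
-(24846 - 38499)*(-21602 + x) = -(24846 - 38499)*(-21602 - 14081) = -(-13653)*(-35683) = -1*487179999 = -487179999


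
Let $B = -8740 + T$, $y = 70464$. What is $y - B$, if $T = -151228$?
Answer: $230432$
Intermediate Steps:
$B = -159968$ ($B = -8740 - 151228 = -159968$)
$y - B = 70464 - -159968 = 70464 + 159968 = 230432$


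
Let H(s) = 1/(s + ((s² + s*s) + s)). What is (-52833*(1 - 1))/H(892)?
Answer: 0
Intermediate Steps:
H(s) = 1/(2*s + 2*s²) (H(s) = 1/(s + ((s² + s²) + s)) = 1/(s + (2*s² + s)) = 1/(s + (s + 2*s²)) = 1/(2*s + 2*s²))
(-52833*(1 - 1))/H(892) = (-52833*(1 - 1))/(((½)/(892*(1 + 892)))) = (-52833*0)/(((½)*(1/892)/893)) = 0/(((½)*(1/892)*(1/893))) = 0/(1/1593112) = 0*1593112 = 0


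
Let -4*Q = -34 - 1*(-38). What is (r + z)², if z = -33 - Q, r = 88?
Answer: 3136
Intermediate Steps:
Q = -1 (Q = -(-34 - 1*(-38))/4 = -(-34 + 38)/4 = -¼*4 = -1)
z = -32 (z = -33 - 1*(-1) = -33 + 1 = -32)
(r + z)² = (88 - 32)² = 56² = 3136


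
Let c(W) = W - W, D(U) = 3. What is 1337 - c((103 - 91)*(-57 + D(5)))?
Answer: 1337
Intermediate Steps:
c(W) = 0
1337 - c((103 - 91)*(-57 + D(5))) = 1337 - 1*0 = 1337 + 0 = 1337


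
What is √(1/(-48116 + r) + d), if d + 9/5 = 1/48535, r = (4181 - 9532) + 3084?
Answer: I*√10763423729565581805/2445338905 ≈ 1.3416*I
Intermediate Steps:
r = -2267 (r = -5351 + 3084 = -2267)
d = -87362/48535 (d = -9/5 + 1/48535 = -87362/48535 ≈ -1.8000)
√(1/(-48116 + r) + d) = √(1/(-48116 - 2267) - 87362/48535) = √(1/(-50383) - 87362/48535) = √(-1/50383 - 87362/48535) = √(-4401608181/2445338905) = I*√10763423729565581805/2445338905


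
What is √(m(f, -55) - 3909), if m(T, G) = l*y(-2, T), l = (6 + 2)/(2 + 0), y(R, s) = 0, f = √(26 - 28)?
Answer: I*√3909 ≈ 62.522*I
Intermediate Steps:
f = I*√2 (f = √(-2) = I*√2 ≈ 1.4142*I)
l = 4 (l = 8/2 = 8*(½) = 4)
m(T, G) = 0 (m(T, G) = 4*0 = 0)
√(m(f, -55) - 3909) = √(0 - 3909) = √(-3909) = I*√3909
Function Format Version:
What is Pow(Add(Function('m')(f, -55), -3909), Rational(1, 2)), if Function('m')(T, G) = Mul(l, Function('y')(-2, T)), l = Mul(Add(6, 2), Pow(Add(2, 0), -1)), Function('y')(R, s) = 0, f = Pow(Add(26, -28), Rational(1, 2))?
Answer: Mul(I, Pow(3909, Rational(1, 2))) ≈ Mul(62.522, I)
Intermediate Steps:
f = Mul(I, Pow(2, Rational(1, 2))) (f = Pow(-2, Rational(1, 2)) = Mul(I, Pow(2, Rational(1, 2))) ≈ Mul(1.4142, I))
l = 4 (l = Mul(8, Pow(2, -1)) = Mul(8, Rational(1, 2)) = 4)
Function('m')(T, G) = 0 (Function('m')(T, G) = Mul(4, 0) = 0)
Pow(Add(Function('m')(f, -55), -3909), Rational(1, 2)) = Pow(Add(0, -3909), Rational(1, 2)) = Pow(-3909, Rational(1, 2)) = Mul(I, Pow(3909, Rational(1, 2)))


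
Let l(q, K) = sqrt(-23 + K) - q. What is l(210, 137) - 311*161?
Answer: -50281 + sqrt(114) ≈ -50270.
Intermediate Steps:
l(210, 137) - 311*161 = (sqrt(-23 + 137) - 1*210) - 311*161 = (sqrt(114) - 210) - 1*50071 = (-210 + sqrt(114)) - 50071 = -50281 + sqrt(114)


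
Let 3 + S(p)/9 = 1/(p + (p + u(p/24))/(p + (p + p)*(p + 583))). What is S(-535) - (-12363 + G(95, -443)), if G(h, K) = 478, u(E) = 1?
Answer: 329216637623/27763291 ≈ 11858.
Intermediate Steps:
S(p) = -27 + 9/(p + (1 + p)/(p + 2*p*(583 + p))) (S(p) = -27 + 9/(p + (p + 1)/(p + (p + p)*(p + 583))) = -27 + 9/(p + (1 + p)/(p + (2*p)*(583 + p))) = -27 + 9/(p + (1 + p)/(p + 2*p*(583 + p))))
S(-535) - (-12363 + G(95, -443)) = 9*(-3 - 3499*(-535)² - 6*(-535)³ + 1164*(-535))/(1 - 535 + 2*(-535)³ + 1167*(-535)²) - (-12363 + 478) = 9*(-3 - 3499*286225 - 6*(-153130375) - 622740)/(1 - 535 + 2*(-153130375) + 1167*286225) - 1*(-11885) = 9*(-3 - 1001501275 + 918782250 - 622740)/(1 - 535 - 306260750 + 334024575) + 11885 = 9*(-83341768)/27763291 + 11885 = 9*(1/27763291)*(-83341768) + 11885 = -750075912/27763291 + 11885 = 329216637623/27763291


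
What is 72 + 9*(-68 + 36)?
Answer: -216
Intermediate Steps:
72 + 9*(-68 + 36) = 72 + 9*(-32) = 72 - 288 = -216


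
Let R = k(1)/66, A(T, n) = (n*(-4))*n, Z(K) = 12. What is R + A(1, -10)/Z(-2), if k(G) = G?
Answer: -733/22 ≈ -33.318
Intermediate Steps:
A(T, n) = -4*n² (A(T, n) = (-4*n)*n = -4*n²)
R = 1/66 ≈ 0.015152
R + A(1, -10)/Z(-2) = 1/66 - 4*(-10)²/12 = 1/66 - 4*100*(1/12) = 1/66 - 400*1/12 = 1/66 - 100/3 = -733/22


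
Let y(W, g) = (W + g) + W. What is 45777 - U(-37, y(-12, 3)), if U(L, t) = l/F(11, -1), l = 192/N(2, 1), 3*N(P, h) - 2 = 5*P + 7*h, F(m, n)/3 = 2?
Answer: 869667/19 ≈ 45772.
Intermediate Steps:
F(m, n) = 6 (F(m, n) = 3*2 = 6)
N(P, h) = 2/3 + 5*P/3 + 7*h/3 (N(P, h) = 2/3 + (5*P + 7*h)/3 = 2/3 + (5*P/3 + 7*h/3) = 2/3 + 5*P/3 + 7*h/3)
y(W, g) = g + 2*W
l = 576/19 (l = 192/(2/3 + (5/3)*2 + (7/3)*1) = 192/(2/3 + 10/3 + 7/3) = 192/(19/3) = 192*(3/19) = 576/19 ≈ 30.316)
U(L, t) = 96/19 (U(L, t) = (576/19)/6 = (576/19)*(1/6) = 96/19)
45777 - U(-37, y(-12, 3)) = 45777 - 1*96/19 = 45777 - 96/19 = 869667/19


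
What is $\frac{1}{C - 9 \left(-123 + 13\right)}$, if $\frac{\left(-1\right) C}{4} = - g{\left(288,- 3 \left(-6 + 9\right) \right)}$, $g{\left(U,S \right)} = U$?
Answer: $\frac{1}{2142} \approx 0.00046685$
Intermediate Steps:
$C = 1152$ ($C = - 4 \left(\left(-1\right) 288\right) = \left(-4\right) \left(-288\right) = 1152$)
$\frac{1}{C - 9 \left(-123 + 13\right)} = \frac{1}{1152 - 9 \left(-123 + 13\right)} = \frac{1}{1152 - -990} = \frac{1}{1152 + 990} = \frac{1}{2142}$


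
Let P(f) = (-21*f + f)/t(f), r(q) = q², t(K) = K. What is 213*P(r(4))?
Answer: -4260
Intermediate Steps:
P(f) = -20 (P(f) = (-21*f + f)/f = (-20*f)/f = -20)
213*P(r(4)) = 213*(-20) = -4260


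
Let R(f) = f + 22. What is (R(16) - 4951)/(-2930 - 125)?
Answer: 4913/3055 ≈ 1.6082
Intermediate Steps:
R(f) = 22 + f
(R(16) - 4951)/(-2930 - 125) = ((22 + 16) - 4951)/(-2930 - 125) = (38 - 4951)/(-3055) = -4913*(-1/3055) = 4913/3055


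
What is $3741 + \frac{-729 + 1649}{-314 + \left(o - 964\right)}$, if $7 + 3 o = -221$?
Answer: $\frac{2532197}{677} \approx 3740.3$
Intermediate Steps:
$o = -76$ ($o = - \frac{7}{3} + \frac{1}{3} \left(-221\right) = - \frac{7}{3} - \frac{221}{3} = -76$)
$3741 + \frac{-729 + 1649}{-314 + \left(o - 964\right)} = 3741 + \frac{-729 + 1649}{-314 - 1040} = 3741 + \frac{920}{-314 - 1040} = 3741 + \frac{920}{-1354} = 3741 + 920 \left(- \frac{1}{1354}\right) = 3741 - \frac{460}{677} = \frac{2532197}{677}$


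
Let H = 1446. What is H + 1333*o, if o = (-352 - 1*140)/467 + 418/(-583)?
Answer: -22624780/24751 ≈ -914.10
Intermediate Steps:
o = -43822/24751 (o = (-352 - 140)*(1/467) + 418*(-1/583) = -492*1/467 - 38/53 = -492/467 - 38/53 = -43822/24751 ≈ -1.7705)
H + 1333*o = 1446 + 1333*(-43822/24751) = 1446 - 58414726/24751 = -22624780/24751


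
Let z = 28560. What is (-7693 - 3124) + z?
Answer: 17743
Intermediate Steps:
(-7693 - 3124) + z = (-7693 - 3124) + 28560 = -10817 + 28560 = 17743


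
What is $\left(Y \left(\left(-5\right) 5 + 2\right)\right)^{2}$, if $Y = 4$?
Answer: $8464$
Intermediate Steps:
$\left(Y \left(\left(-5\right) 5 + 2\right)\right)^{2} = \left(4 \left(\left(-5\right) 5 + 2\right)\right)^{2} = \left(4 \left(-25 + 2\right)\right)^{2} = \left(4 \left(-23\right)\right)^{2} = \left(-92\right)^{2} = 8464$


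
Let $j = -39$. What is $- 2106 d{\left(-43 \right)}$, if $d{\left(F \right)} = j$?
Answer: $82134$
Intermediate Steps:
$d{\left(F \right)} = -39$
$- 2106 d{\left(-43 \right)} = \left(-2106\right) \left(-39\right) = 82134$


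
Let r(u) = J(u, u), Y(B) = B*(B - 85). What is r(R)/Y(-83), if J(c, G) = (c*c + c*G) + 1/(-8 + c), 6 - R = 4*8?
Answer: 45967/474096 ≈ 0.096957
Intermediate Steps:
Y(B) = B*(-85 + B)
R = -26 (R = 6 - 4*8 = 6 - 1*32 = 6 - 32 = -26)
J(c, G) = c**2 + 1/(-8 + c) + G*c (J(c, G) = (c**2 + G*c) + 1/(-8 + c) = c**2 + 1/(-8 + c) + G*c)
r(u) = (1 - 16*u**2 + 2*u**3)/(-8 + u) (r(u) = (1 + u**3 - 8*u**2 + u*u**2 - 8*u*u)/(-8 + u) = (1 + u**3 - 8*u**2 + u**3 - 8*u**2)/(-8 + u) = (1 - 16*u**2 + 2*u**3)/(-8 + u))
r(R)/Y(-83) = ((1 - 16*(-26)**2 + 2*(-26)**3)/(-8 - 26))/((-83*(-85 - 83))) = ((1 - 16*676 + 2*(-17576))/(-34))/((-83*(-168))) = -(1 - 10816 - 35152)/34/13944 = -1/34*(-45967)*(1/13944) = (45967/34)*(1/13944) = 45967/474096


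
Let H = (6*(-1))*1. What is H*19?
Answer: -114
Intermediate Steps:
H = -6 (H = -6*1 = -6)
H*19 = -6*19 = -114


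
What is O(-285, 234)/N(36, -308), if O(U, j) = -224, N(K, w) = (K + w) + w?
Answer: 56/145 ≈ 0.38621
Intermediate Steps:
N(K, w) = K + 2*w
O(-285, 234)/N(36, -308) = -224/(36 + 2*(-308)) = -224/(36 - 616) = -224/(-580) = -224*(-1/580) = 56/145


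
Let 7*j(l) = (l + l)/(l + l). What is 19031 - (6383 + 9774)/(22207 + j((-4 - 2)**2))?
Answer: 2958255851/155450 ≈ 19030.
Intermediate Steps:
j(l) = 1/7 (j(l) = ((l + l)/(l + l))/7 = ((2*l)/((2*l)))/7 = ((2*l)*(1/(2*l)))/7 = (1/7)*1 = 1/7)
19031 - (6383 + 9774)/(22207 + j((-4 - 2)**2)) = 19031 - (6383 + 9774)/(22207 + 1/7) = 19031 - 16157/155450/7 = 19031 - 16157*7/155450 = 19031 - 1*113099/155450 = 19031 - 113099/155450 = 2958255851/155450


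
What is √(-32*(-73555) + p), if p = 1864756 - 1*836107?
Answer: √3382409 ≈ 1839.1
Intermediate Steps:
p = 1028649 (p = 1864756 - 836107 = 1028649)
√(-32*(-73555) + p) = √(-32*(-73555) + 1028649) = √(2353760 + 1028649) = √3382409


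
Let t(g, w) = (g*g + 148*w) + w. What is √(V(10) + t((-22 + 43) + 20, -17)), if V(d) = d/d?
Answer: I*√851 ≈ 29.172*I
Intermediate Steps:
V(d) = 1
t(g, w) = g² + 149*w (t(g, w) = (g² + 148*w) + w = g² + 149*w)
√(V(10) + t((-22 + 43) + 20, -17)) = √(1 + (((-22 + 43) + 20)² + 149*(-17))) = √(1 + ((21 + 20)² - 2533)) = √(1 + (41² - 2533)) = √(1 + (1681 - 2533)) = √(1 - 852) = √(-851) = I*√851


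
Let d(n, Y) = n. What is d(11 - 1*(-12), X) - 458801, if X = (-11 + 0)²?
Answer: -458778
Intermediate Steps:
X = 121 (X = (-11)² = 121)
d(11 - 1*(-12), X) - 458801 = (11 - 1*(-12)) - 458801 = (11 + 12) - 458801 = 23 - 458801 = -458778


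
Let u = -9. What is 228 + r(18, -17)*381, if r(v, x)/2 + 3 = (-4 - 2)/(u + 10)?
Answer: -6630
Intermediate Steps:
r(v, x) = -18 (r(v, x) = -6 + 2*((-4 - 2)/(-9 + 10)) = -6 + 2*(-6/1) = -6 + 2*(-6*1) = -6 + 2*(-6) = -6 - 12 = -18)
228 + r(18, -17)*381 = 228 - 18*381 = 228 - 6858 = -6630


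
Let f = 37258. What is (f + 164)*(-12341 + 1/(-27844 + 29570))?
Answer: -398554871715/863 ≈ -4.6183e+8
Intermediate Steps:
(f + 164)*(-12341 + 1/(-27844 + 29570)) = (37258 + 164)*(-12341 + 1/(-27844 + 29570)) = 37422*(-12341 + 1/1726) = 37422*(-21300565/1726) = -398554871715/863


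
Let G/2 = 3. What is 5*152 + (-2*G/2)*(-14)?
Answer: 844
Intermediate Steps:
G = 6 (G = 2*3 = 6)
5*152 + (-2*G/2)*(-14) = 5*152 + (-2*6/2)*(-14) = 760 - 12*½*(-14) = 760 - 6*(-14) = 760 + 84 = 844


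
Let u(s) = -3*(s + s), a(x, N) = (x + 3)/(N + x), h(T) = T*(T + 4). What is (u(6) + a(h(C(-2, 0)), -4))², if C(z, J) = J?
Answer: 21609/16 ≈ 1350.6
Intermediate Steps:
h(T) = T*(4 + T)
a(x, N) = (3 + x)/(N + x)
u(s) = -6*s
(u(6) + a(h(C(-2, 0)), -4))² = (-6*6 + (3 + 0*(4 + 0))/(-4 + 0*(4 + 0)))² = (-36 + (3 + 0*4)/(-4 + 0*4))² = (-36 + (3 + 0)/(-4 + 0))² = (-36 + 3/(-4))² = (-36 - ¼*3)² = (-36 - ¾)² = (-147/4)² = 21609/16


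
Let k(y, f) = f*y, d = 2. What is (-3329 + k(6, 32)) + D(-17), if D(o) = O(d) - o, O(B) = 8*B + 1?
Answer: -3103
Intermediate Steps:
O(B) = 1 + 8*B
D(o) = 17 - o (D(o) = (1 + 8*2) - o = (1 + 16) - o = 17 - o)
(-3329 + k(6, 32)) + D(-17) = (-3329 + 32*6) + (17 - 1*(-17)) = (-3329 + 192) + (17 + 17) = -3137 + 34 = -3103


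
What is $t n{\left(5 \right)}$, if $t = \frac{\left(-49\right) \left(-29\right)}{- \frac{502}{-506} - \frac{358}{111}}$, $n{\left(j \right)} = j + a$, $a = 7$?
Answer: $- \frac{68410188}{8959} \approx -7635.9$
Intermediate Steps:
$n{\left(j \right)} = 7 + j$ ($n{\left(j \right)} = j + 7 = 7 + j$)
$t = - \frac{5700849}{8959}$ ($t = \frac{1421}{\left(-502\right) \left(- \frac{1}{506}\right) - \frac{358}{111}} = \frac{1421}{\frac{251}{253} - \frac{358}{111}} = \frac{1421}{- \frac{62713}{28083}} = 1421 \left(- \frac{28083}{62713}\right) = - \frac{5700849}{8959} \approx -636.33$)
$t n{\left(5 \right)} = - \frac{5700849 \left(7 + 5\right)}{8959} = \left(- \frac{5700849}{8959}\right) 12 = - \frac{68410188}{8959}$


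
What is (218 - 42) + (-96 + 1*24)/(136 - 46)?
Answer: 876/5 ≈ 175.20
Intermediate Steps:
(218 - 42) + (-96 + 1*24)/(136 - 46) = 176 + (-96 + 24)/90 = 176 - 72*1/90 = 176 - ⅘ = 876/5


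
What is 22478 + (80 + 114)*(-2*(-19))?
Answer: 29850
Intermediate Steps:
22478 + (80 + 114)*(-2*(-19)) = 22478 + 194*38 = 22478 + 7372 = 29850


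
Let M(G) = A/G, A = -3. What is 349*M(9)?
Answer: -349/3 ≈ -116.33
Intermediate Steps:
M(G) = -3/G
349*M(9) = 349*(-3/9) = 349*(-3*⅑) = 349*(-⅓) = -349/3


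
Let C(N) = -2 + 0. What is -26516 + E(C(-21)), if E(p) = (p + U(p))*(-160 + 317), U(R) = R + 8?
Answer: -25888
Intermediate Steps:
U(R) = 8 + R
C(N) = -2
E(p) = 1256 + 314*p (E(p) = (p + (8 + p))*(-160 + 317) = (8 + 2*p)*157 = 1256 + 314*p)
-26516 + E(C(-21)) = -26516 + (1256 + 314*(-2)) = -26516 + (1256 - 628) = -26516 + 628 = -25888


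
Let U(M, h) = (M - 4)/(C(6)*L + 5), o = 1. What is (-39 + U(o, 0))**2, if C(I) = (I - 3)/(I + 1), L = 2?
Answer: 2624400/1681 ≈ 1561.2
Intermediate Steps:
C(I) = (-3 + I)/(1 + I)
U(M, h) = -28/41 + 7*M/41 (U(M, h) = (M - 4)/(((-3 + 6)/(1 + 6))*2 + 5) = (-4 + M)/((3/7)*2 + 5) = (-4 + M)/(6/7 + 5) = (-4 + M)/(41/7) = (-4 + M)*(7/41) = -28/41 + 7*M/41)
(-39 + U(o, 0))**2 = (-39 + (-28/41 + (7/41)*1))**2 = (-39 + (-28/41 + 7/41))**2 = (-39 - 21/41)**2 = (-1620/41)**2 = 2624400/1681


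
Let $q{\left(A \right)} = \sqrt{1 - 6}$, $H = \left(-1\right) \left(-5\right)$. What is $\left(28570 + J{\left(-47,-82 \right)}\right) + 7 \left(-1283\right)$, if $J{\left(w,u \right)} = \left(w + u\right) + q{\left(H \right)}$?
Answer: $19460 + i \sqrt{5} \approx 19460.0 + 2.2361 i$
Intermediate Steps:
$H = 5$
$q{\left(A \right)} = i \sqrt{5}$ ($q{\left(A \right)} = \sqrt{-5} = i \sqrt{5}$)
$J{\left(w,u \right)} = u + w + i \sqrt{5}$ ($J{\left(w,u \right)} = \left(w + u\right) + i \sqrt{5} = \left(u + w\right) + i \sqrt{5} = u + w + i \sqrt{5}$)
$\left(28570 + J{\left(-47,-82 \right)}\right) + 7 \left(-1283\right) = \left(28570 - \left(129 - i \sqrt{5}\right)\right) + 7 \left(-1283\right) = \left(28570 - \left(129 - i \sqrt{5}\right)\right) - 8981 = \left(28441 + i \sqrt{5}\right) - 8981 = 19460 + i \sqrt{5}$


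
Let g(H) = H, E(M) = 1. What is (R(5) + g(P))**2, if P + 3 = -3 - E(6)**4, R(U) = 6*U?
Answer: 529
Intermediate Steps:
P = -7 (P = -3 + (-3 - 1*1**4) = -3 + (-3 - 1*1) = -3 + (-3 - 1) = -3 - 4 = -7)
(R(5) + g(P))**2 = (6*5 - 7)**2 = (30 - 7)**2 = 23**2 = 529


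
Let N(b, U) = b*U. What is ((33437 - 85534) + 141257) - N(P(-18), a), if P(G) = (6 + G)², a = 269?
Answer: 50424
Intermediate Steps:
N(b, U) = U*b
((33437 - 85534) + 141257) - N(P(-18), a) = ((33437 - 85534) + 141257) - 269*(6 - 18)² = (-52097 + 141257) - 269*(-12)² = 89160 - 269*144 = 89160 - 1*38736 = 89160 - 38736 = 50424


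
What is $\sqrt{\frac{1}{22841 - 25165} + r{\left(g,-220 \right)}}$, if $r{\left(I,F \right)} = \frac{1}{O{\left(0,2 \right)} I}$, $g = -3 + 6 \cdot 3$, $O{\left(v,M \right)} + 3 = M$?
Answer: $\frac{i \sqrt{20384385}}{17430} \approx 0.25903 i$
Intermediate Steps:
$O{\left(v,M \right)} = -3 + M$
$g = 15$ ($g = -3 + 18 = 15$)
$r{\left(I,F \right)} = - \frac{1}{I}$ ($r{\left(I,F \right)} = \frac{1}{\left(-3 + 2\right) I} = \frac{1}{\left(-1\right) I} = - \frac{1}{I}$)
$\sqrt{\frac{1}{22841 - 25165} + r{\left(g,-220 \right)}} = \sqrt{\frac{1}{22841 - 25165} - \frac{1}{15}} = \sqrt{\frac{1}{-2324} - \frac{1}{15}} = \sqrt{- \frac{1}{2324} - \frac{1}{15}} = \sqrt{- \frac{2339}{34860}} = \frac{i \sqrt{20384385}}{17430}$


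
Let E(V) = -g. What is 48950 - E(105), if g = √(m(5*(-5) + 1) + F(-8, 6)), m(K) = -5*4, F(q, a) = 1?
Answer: 48950 + I*√19 ≈ 48950.0 + 4.3589*I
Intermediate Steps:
m(K) = -20
g = I*√19 (g = √(-20 + 1) = √(-19) = I*√19 ≈ 4.3589*I)
E(V) = -I*√19
48950 - E(105) = 48950 - (-1)*I*√19 = 48950 + I*√19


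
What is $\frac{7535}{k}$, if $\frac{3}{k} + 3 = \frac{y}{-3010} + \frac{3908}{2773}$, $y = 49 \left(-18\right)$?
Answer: $- \frac{1165914662}{357717} \approx -3259.3$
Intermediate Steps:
$y = -882$
$k = - \frac{1788585}{773666}$ ($k = \frac{3}{-3 + \left(- \frac{882}{-3010} + \frac{3908}{2773}\right)} = \frac{3}{-3 + \left(\left(-882\right) \left(- \frac{1}{3010}\right) + 3908 \cdot \frac{1}{2773}\right)} = \frac{3}{-3 + \left(\frac{63}{215} + \frac{3908}{2773}\right)} = \frac{3}{-3 + \frac{1014919}{596195}} = \frac{3}{- \frac{773666}{596195}} = 3 \left(- \frac{596195}{773666}\right) = - \frac{1788585}{773666} \approx -2.3118$)
$\frac{7535}{k} = \frac{7535}{- \frac{1788585}{773666}} = 7535 \left(- \frac{773666}{1788585}\right) = - \frac{1165914662}{357717}$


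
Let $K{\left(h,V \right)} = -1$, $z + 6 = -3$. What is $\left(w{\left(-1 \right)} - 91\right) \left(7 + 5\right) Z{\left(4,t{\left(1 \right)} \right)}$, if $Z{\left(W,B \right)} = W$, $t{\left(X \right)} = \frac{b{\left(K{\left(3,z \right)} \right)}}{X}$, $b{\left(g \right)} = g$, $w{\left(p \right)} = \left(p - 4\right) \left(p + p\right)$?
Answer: $-3888$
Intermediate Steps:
$z = -9$ ($z = -6 - 3 = -9$)
$w{\left(p \right)} = 2 p \left(-4 + p\right)$ ($w{\left(p \right)} = \left(-4 + p\right) 2 p = 2 p \left(-4 + p\right)$)
$t{\left(X \right)} = - \frac{1}{X}$
$\left(w{\left(-1 \right)} - 91\right) \left(7 + 5\right) Z{\left(4,t{\left(1 \right)} \right)} = \left(2 \left(-1\right) \left(-4 - 1\right) - 91\right) \left(7 + 5\right) 4 = \left(2 \left(-1\right) \left(-5\right) - 91\right) 12 \cdot 4 = \left(10 - 91\right) 48 = \left(-81\right) 48 = -3888$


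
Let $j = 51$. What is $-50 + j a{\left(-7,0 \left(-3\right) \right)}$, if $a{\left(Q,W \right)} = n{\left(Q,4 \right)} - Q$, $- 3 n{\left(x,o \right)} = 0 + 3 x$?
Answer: $664$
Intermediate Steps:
$n{\left(x,o \right)} = - x$ ($n{\left(x,o \right)} = - \frac{0 + 3 x}{3} = - \frac{3 x}{3} = - x$)
$a{\left(Q,W \right)} = - 2 Q$ ($a{\left(Q,W \right)} = - Q - Q = - 2 Q$)
$-50 + j a{\left(-7,0 \left(-3\right) \right)} = -50 + 51 \left(\left(-2\right) \left(-7\right)\right) = -50 + 51 \cdot 14 = -50 + 714 = 664$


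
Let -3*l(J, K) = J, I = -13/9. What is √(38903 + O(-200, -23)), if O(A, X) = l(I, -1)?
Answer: √3151182/9 ≈ 197.24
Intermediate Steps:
I = -13/9 (I = -13*⅑ = -13/9 ≈ -1.4444)
l(J, K) = -J/3
O(A, X) = 13/27 (O(A, X) = -⅓*(-13/9) = 13/27)
√(38903 + O(-200, -23)) = √(38903 + 13/27) = √(1050394/27) = √3151182/9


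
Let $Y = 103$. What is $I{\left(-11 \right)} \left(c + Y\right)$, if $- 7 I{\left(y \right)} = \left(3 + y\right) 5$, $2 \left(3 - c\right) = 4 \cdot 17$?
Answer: $\frac{2880}{7} \approx 411.43$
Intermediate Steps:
$c = -31$ ($c = 3 - \frac{4 \cdot 17}{2} = 3 - 34 = -31$)
$I{\left(y \right)} = - \frac{15}{7} - \frac{5 y}{7}$ ($I{\left(y \right)} = - \frac{\left(3 + y\right) 5}{7} = - \frac{15 + 5 y}{7} = - \frac{15}{7} - \frac{5 y}{7}$)
$I{\left(-11 \right)} \left(c + Y\right) = \left(- \frac{15}{7} - - \frac{55}{7}\right) \left(-31 + 103\right) = \left(- \frac{15}{7} + \frac{55}{7}\right) 72 = \frac{40}{7} \cdot 72 = \frac{2880}{7}$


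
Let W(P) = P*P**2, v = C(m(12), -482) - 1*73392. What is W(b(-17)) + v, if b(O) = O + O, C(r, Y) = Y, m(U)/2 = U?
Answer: -113178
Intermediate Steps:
m(U) = 2*U
b(O) = 2*O
v = -73874 (v = -482 - 1*73392 = -482 - 73392 = -73874)
W(P) = P**3
W(b(-17)) + v = (2*(-17))**3 - 73874 = (-34)**3 - 73874 = -39304 - 73874 = -113178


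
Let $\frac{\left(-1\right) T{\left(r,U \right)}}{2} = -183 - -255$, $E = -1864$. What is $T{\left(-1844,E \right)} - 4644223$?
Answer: $-4644367$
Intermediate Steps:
$T{\left(r,U \right)} = -144$ ($T{\left(r,U \right)} = - 2 \left(-183 - -255\right) = - 2 \left(-183 + 255\right) = \left(-2\right) 72 = -144$)
$T{\left(-1844,E \right)} - 4644223 = -144 - 4644223 = -4644367$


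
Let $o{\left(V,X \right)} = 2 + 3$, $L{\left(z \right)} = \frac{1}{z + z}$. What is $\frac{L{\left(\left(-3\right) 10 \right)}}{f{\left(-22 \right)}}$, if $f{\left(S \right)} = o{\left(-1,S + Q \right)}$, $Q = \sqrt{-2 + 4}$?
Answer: $- \frac{1}{300} \approx -0.0033333$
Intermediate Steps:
$Q = \sqrt{2} \approx 1.4142$
$L{\left(z \right)} = \frac{1}{2 z}$
$o{\left(V,X \right)} = 5$
$f{\left(S \right)} = 5$
$\frac{L{\left(\left(-3\right) 10 \right)}}{f{\left(-22 \right)}} = \frac{\frac{1}{2} \frac{1}{\left(-3\right) 10}}{5} = \frac{1}{2 \left(-30\right)} \frac{1}{5} = \frac{1}{2} \left(- \frac{1}{30}\right) \frac{1}{5} = \left(- \frac{1}{60}\right) \frac{1}{5} = - \frac{1}{300}$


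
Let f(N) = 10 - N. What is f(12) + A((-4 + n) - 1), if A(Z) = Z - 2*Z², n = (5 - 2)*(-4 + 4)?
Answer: -57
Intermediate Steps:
n = 0 (n = 3*0 = 0)
f(12) + A((-4 + n) - 1) = (10 - 1*12) + ((-4 + 0) - 1)*(1 - 2*((-4 + 0) - 1)) = (10 - 12) + (-4 - 1)*(1 - 2*(-4 - 1)) = -2 - 5*(1 - 2*(-5)) = -2 - 5*(1 + 10) = -2 - 5*11 = -2 - 55 = -57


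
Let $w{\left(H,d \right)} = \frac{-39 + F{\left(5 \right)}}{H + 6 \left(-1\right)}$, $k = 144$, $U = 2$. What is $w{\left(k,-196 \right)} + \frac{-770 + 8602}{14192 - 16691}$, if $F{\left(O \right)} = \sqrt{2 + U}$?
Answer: $- \frac{391093}{114954} \approx -3.4022$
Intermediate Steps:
$F{\left(O \right)} = 2$ ($F{\left(O \right)} = \sqrt{2 + 2} = \sqrt{4} = 2$)
$w{\left(H,d \right)} = - \frac{37}{-6 + H}$ ($w{\left(H,d \right)} = \frac{-39 + 2}{H + 6 \left(-1\right)} = - \frac{37}{H - 6} = - \frac{37}{-6 + H}$)
$w{\left(k,-196 \right)} + \frac{-770 + 8602}{14192 - 16691} = - \frac{37}{-6 + 144} + \frac{-770 + 8602}{14192 - 16691} = - \frac{37}{138} + \frac{7832}{-2499} = \left(-37\right) \frac{1}{138} + 7832 \left(- \frac{1}{2499}\right) = - \frac{37}{138} - \frac{7832}{2499} = - \frac{391093}{114954}$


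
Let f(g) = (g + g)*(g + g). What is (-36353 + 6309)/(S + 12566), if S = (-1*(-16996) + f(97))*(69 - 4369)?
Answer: 2146/16778931 ≈ 0.00012790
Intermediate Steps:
f(g) = 4*g² (f(g) = (2*g)*(2*g) = 4*g²)
S = -234917600 (S = (-1*(-16996) + 4*97²)*(69 - 4369) = (16996 + 4*9409)*(-4300) = (16996 + 37636)*(-4300) = 54632*(-4300) = -234917600)
(-36353 + 6309)/(S + 12566) = (-36353 + 6309)/(-234917600 + 12566) = -30044/(-234905034) = -30044*(-1/234905034) = 2146/16778931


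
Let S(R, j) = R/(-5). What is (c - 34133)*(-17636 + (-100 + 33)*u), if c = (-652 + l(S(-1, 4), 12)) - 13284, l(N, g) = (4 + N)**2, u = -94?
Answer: 13620157992/25 ≈ 5.4481e+8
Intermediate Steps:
S(R, j) = -R/5 (S(R, j) = R*(-1/5) = -R/5)
c = -347959/25 (c = (-652 + (4 - 1/5*(-1))**2) - 13284 = (-652 + (4 + 1/5)**2) - 13284 = (-652 + (21/5)**2) - 13284 = (-652 + 441/25) - 13284 = -15859/25 - 13284 = -347959/25 ≈ -13918.)
(c - 34133)*(-17636 + (-100 + 33)*u) = (-347959/25 - 34133)*(-17636 + (-100 + 33)*(-94)) = -1201284*(-17636 - 67*(-94))/25 = -1201284*(-17636 + 6298)/25 = -1201284/25*(-11338) = 13620157992/25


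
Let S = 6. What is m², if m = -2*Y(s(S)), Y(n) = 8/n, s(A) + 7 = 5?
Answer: 64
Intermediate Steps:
s(A) = -2 (s(A) = -7 + 5 = -2)
m = 8 (m = -16/(-2) = -16*(-1)/2 = -2*(-4) = 8)
m² = 8² = 64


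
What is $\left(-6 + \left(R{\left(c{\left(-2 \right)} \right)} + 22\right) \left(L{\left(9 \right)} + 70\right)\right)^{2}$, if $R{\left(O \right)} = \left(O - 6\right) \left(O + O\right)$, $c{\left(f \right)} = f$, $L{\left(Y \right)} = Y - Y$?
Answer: $14243076$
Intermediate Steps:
$L{\left(Y \right)} = 0$
$R{\left(O \right)} = 2 O \left(-6 + O\right)$ ($R{\left(O \right)} = \left(-6 + O\right) 2 O = 2 O \left(-6 + O\right)$)
$\left(-6 + \left(R{\left(c{\left(-2 \right)} \right)} + 22\right) \left(L{\left(9 \right)} + 70\right)\right)^{2} = \left(-6 + \left(2 \left(-2\right) \left(-6 - 2\right) + 22\right) \left(0 + 70\right)\right)^{2} = \left(-6 + \left(2 \left(-2\right) \left(-8\right) + 22\right) 70\right)^{2} = \left(-6 + \left(32 + 22\right) 70\right)^{2} = \left(-6 + 54 \cdot 70\right)^{2} = \left(-6 + 3780\right)^{2} = 3774^{2} = 14243076$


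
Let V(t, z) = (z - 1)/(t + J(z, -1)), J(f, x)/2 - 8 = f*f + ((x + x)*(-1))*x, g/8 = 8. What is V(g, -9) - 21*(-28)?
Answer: 69967/119 ≈ 587.96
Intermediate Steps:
g = 64 (g = 8*8 = 64)
J(f, x) = 16 - 4*x**2 + 2*f**2 (J(f, x) = 16 + 2*(f*f + ((x + x)*(-1))*x) = 16 + 2*(f**2 + ((2*x)*(-1))*x) = 16 + 2*(f**2 + (-2*x)*x) = 16 + 2*(f**2 - 2*x**2) = 16 + (-4*x**2 + 2*f**2) = 16 - 4*x**2 + 2*f**2)
V(t, z) = (-1 + z)/(12 + t + 2*z**2) (V(t, z) = (z - 1)/(t + (16 - 4*(-1)**2 + 2*z**2)) = (-1 + z)/(t + (16 - 4*1 + 2*z**2)) = (-1 + z)/(t + (16 - 4 + 2*z**2)) = (-1 + z)/(t + (12 + 2*z**2)) = (-1 + z)/(12 + t + 2*z**2))
V(g, -9) - 21*(-28) = (-1 - 9)/(12 + 64 + 2*(-9)**2) - 21*(-28) = -10/(12 + 64 + 2*81) + 588 = -10/(12 + 64 + 162) + 588 = -10/238 + 588 = (1/238)*(-10) + 588 = -5/119 + 588 = 69967/119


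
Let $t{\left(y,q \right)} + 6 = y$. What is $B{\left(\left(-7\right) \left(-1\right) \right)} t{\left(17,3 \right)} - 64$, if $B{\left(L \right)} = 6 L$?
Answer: $398$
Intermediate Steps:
$t{\left(y,q \right)} = -6 + y$
$B{\left(\left(-7\right) \left(-1\right) \right)} t{\left(17,3 \right)} - 64 = 6 \left(\left(-7\right) \left(-1\right)\right) \left(-6 + 17\right) - 64 = 6 \cdot 7 \cdot 11 - 64 = 42 \cdot 11 - 64 = 462 - 64 = 398$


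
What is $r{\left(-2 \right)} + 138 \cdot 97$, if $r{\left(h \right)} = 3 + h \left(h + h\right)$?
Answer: $13397$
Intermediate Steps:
$r{\left(h \right)} = 3 + 2 h^{2}$ ($r{\left(h \right)} = 3 + h 2 h = 3 + 2 h^{2}$)
$r{\left(-2 \right)} + 138 \cdot 97 = \left(3 + 2 \left(-2\right)^{2}\right) + 138 \cdot 97 = \left(3 + 2 \cdot 4\right) + 13386 = \left(3 + 8\right) + 13386 = 11 + 13386 = 13397$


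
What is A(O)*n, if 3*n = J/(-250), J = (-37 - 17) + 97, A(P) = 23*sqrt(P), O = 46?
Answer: -989*sqrt(46)/750 ≈ -8.9436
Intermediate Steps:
J = 43 (J = -54 + 97 = 43)
n = -43/750 (n = (43/(-250))/3 = (43*(-1/250))/3 = (1/3)*(-43/250) = -43/750 ≈ -0.057333)
A(O)*n = (23*sqrt(46))*(-43/750) = -989*sqrt(46)/750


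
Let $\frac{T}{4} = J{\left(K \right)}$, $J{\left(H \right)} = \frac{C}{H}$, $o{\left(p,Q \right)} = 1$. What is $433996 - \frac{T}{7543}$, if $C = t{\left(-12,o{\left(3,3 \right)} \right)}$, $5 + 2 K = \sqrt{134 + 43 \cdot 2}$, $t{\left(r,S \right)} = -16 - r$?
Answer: $\frac{127671641324}{294177} + \frac{64 \sqrt{55}}{1470885} \approx 4.34 \cdot 10^{5}$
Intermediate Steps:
$K = - \frac{5}{2} + \sqrt{55}$ ($K = - \frac{5}{2} + \frac{\sqrt{134 + 43 \cdot 2}}{2} = - \frac{5}{2} + \frac{\sqrt{134 + 86}}{2} = - \frac{5}{2} + \frac{\sqrt{220}}{2} = - \frac{5}{2} + \frac{2 \sqrt{55}}{2} = - \frac{5}{2} + \sqrt{55} \approx 4.9162$)
$C = -4$ ($C = -16 - -12 = -16 + 12 = -4$)
$J{\left(H \right)} = - \frac{4}{H}$
$T = - \frac{16}{- \frac{5}{2} + \sqrt{55}}$ ($T = 4 \left(- \frac{4}{- \frac{5}{2} + \sqrt{55}}\right) = - \frac{16}{- \frac{5}{2} + \sqrt{55}} \approx -3.2545$)
$433996 - \frac{T}{7543} = 433996 - \frac{- \frac{32}{39} - \frac{64 \sqrt{55}}{195}}{7543} = 433996 - \left(- \frac{32}{39} - \frac{64 \sqrt{55}}{195}\right) \frac{1}{7543} = 433996 - \left(- \frac{32}{294177} - \frac{64 \sqrt{55}}{1470885}\right) = 433996 + \left(\frac{32}{294177} + \frac{64 \sqrt{55}}{1470885}\right) = \frac{127671641324}{294177} + \frac{64 \sqrt{55}}{1470885}$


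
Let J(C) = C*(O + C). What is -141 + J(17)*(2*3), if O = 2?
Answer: 1797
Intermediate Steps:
J(C) = C*(2 + C)
-141 + J(17)*(2*3) = -141 + (17*(2 + 17))*(2*3) = -141 + (17*19)*6 = -141 + 323*6 = -141 + 1938 = 1797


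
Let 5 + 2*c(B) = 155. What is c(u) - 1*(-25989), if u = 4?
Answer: 26064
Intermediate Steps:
c(B) = 75 (c(B) = -5/2 + (1/2)*155 = -5/2 + 155/2 = 75)
c(u) - 1*(-25989) = 75 - 1*(-25989) = 75 + 25989 = 26064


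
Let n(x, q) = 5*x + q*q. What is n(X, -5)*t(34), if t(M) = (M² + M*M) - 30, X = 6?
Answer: 125510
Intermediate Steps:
n(x, q) = q² + 5*x (n(x, q) = 5*x + q² = q² + 5*x)
t(M) = -30 + 2*M² (t(M) = (M² + M²) - 30 = 2*M² - 30 = -30 + 2*M²)
n(X, -5)*t(34) = ((-5)² + 5*6)*(-30 + 2*34²) = (25 + 30)*(-30 + 2*1156) = 55*(-30 + 2312) = 55*2282 = 125510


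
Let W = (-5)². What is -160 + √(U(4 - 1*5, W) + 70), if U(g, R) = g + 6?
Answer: -160 + 5*√3 ≈ -151.34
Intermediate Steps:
W = 25
U(g, R) = 6 + g
-160 + √(U(4 - 1*5, W) + 70) = -160 + √((6 + (4 - 1*5)) + 70) = -160 + √((6 + (4 - 5)) + 70) = -160 + √((6 - 1) + 70) = -160 + √(5 + 70) = -160 + √75 = -160 + 5*√3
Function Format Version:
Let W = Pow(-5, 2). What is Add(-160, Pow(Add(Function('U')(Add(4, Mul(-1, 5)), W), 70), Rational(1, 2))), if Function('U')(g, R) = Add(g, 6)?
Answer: Add(-160, Mul(5, Pow(3, Rational(1, 2)))) ≈ -151.34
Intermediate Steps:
W = 25
Function('U')(g, R) = Add(6, g)
Add(-160, Pow(Add(Function('U')(Add(4, Mul(-1, 5)), W), 70), Rational(1, 2))) = Add(-160, Pow(Add(Add(6, Add(4, Mul(-1, 5))), 70), Rational(1, 2))) = Add(-160, Pow(Add(Add(6, Add(4, -5)), 70), Rational(1, 2))) = Add(-160, Pow(Add(Add(6, -1), 70), Rational(1, 2))) = Add(-160, Pow(Add(5, 70), Rational(1, 2))) = Add(-160, Pow(75, Rational(1, 2))) = Add(-160, Mul(5, Pow(3, Rational(1, 2))))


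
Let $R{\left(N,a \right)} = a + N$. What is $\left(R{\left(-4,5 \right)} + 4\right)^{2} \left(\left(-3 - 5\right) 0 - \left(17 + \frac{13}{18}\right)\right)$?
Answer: $- \frac{7975}{18} \approx -443.06$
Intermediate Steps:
$R{\left(N,a \right)} = N + a$
$\left(R{\left(-4,5 \right)} + 4\right)^{2} \left(\left(-3 - 5\right) 0 - \left(17 + \frac{13}{18}\right)\right) = \left(\left(-4 + 5\right) + 4\right)^{2} \left(\left(-3 - 5\right) 0 - \left(17 + \frac{13}{18}\right)\right) = \left(1 + 4\right)^{2} \left(\left(-8\right) 0 - \frac{319}{18}\right) = 5^{2} \left(0 - \frac{319}{18}\right) = 25 \left(0 - \frac{319}{18}\right) = 25 \left(- \frac{319}{18}\right) = - \frac{7975}{18}$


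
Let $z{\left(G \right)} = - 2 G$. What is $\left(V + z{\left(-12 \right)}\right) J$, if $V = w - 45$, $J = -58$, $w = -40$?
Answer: $3538$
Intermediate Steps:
$V = -85$ ($V = -40 - 45 = -85$)
$\left(V + z{\left(-12 \right)}\right) J = \left(-85 - -24\right) \left(-58\right) = \left(-85 + 24\right) \left(-58\right) = \left(-61\right) \left(-58\right) = 3538$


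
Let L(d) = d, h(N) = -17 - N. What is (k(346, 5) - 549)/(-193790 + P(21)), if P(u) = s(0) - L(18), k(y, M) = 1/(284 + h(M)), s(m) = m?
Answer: 143837/50777696 ≈ 0.0028327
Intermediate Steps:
k(y, M) = 1/(267 - M) (k(y, M) = 1/(284 + (-17 - M)) = 1/(267 - M))
P(u) = -18 (P(u) = 0 - 1*18 = 0 - 18 = -18)
(k(346, 5) - 549)/(-193790 + P(21)) = (-1/(-267 + 5) - 549)/(-193790 - 18) = (-1/(-262) - 549)/(-193808) = (-1*(-1/262) - 549)*(-1/193808) = (1/262 - 549)*(-1/193808) = -143837/262*(-1/193808) = 143837/50777696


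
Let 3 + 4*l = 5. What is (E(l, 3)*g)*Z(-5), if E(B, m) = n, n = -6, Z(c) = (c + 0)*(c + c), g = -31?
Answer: 9300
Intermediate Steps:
l = ½ (l = -¾ + (¼)*5 = -¾ + 5/4 = ½ ≈ 0.50000)
Z(c) = 2*c² (Z(c) = c*(2*c) = 2*c²)
E(B, m) = -6
(E(l, 3)*g)*Z(-5) = (-6*(-31))*(2*(-5)²) = 186*(2*25) = 186*50 = 9300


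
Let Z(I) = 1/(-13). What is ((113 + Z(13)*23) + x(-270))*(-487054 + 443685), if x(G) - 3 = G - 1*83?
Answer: 134617376/13 ≈ 1.0355e+7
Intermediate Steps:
Z(I) = -1/13
x(G) = -80 + G (x(G) = 3 + (G - 1*83) = 3 + (G - 83) = 3 + (-83 + G) = -80 + G)
((113 + Z(13)*23) + x(-270))*(-487054 + 443685) = ((113 - 1/13*23) + (-80 - 270))*(-487054 + 443685) = ((113 - 23/13) - 350)*(-43369) = (1446/13 - 350)*(-43369) = -3104/13*(-43369) = 134617376/13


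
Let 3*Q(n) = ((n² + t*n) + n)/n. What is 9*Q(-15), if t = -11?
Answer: -75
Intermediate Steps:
Q(n) = (n² - 10*n)/(3*n) (Q(n) = (((n² - 11*n) + n)/n)/3 = ((n² - 10*n)/n)/3 = (n² - 10*n)/(3*n))
9*Q(-15) = 9*(-10/3 + (⅓)*(-15)) = 9*(-10/3 - 5) = 9*(-25/3) = -75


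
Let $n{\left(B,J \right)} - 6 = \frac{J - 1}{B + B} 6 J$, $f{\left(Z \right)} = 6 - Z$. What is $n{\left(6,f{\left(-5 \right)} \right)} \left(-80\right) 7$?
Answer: $-34160$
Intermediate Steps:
$n{\left(B,J \right)} = 6 + \frac{3 J \left(-1 + J\right)}{B}$ ($n{\left(B,J \right)} = 6 + \frac{J - 1}{B + B} 6 J = 6 + \frac{-1 + J}{2 B} 6 J = 6 + \frac{3 \left(-1 + J\right)}{B} J = 6 + \frac{3 J \left(-1 + J\right)}{B}$)
$n{\left(6,f{\left(-5 \right)} \right)} \left(-80\right) 7 = \frac{3 \left(\left(6 - -5\right)^{2} - \left(6 - -5\right) + 2 \cdot 6\right)}{6} \left(-80\right) 7 = 3 \cdot \frac{1}{6} \left(\left(6 + 5\right)^{2} - \left(6 + 5\right) + 12\right) \left(-80\right) 7 = 3 \cdot \frac{1}{6} \left(11^{2} - 11 + 12\right) \left(-80\right) 7 = 3 \cdot \frac{1}{6} \left(121 - 11 + 12\right) \left(-80\right) 7 = 3 \cdot \frac{1}{6} \cdot 122 \left(-80\right) 7 = 61 \left(-80\right) 7 = \left(-4880\right) 7 = -34160$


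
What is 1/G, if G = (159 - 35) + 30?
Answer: 1/154 ≈ 0.0064935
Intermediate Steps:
G = 154 (G = 124 + 30 = 154)
1/G = 1/154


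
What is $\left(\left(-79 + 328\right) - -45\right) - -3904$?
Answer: $4198$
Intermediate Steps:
$\left(\left(-79 + 328\right) - -45\right) - -3904 = \left(249 + \left(-666 + 711\right)\right) + 3904 = \left(249 + 45\right) + 3904 = 294 + 3904 = 4198$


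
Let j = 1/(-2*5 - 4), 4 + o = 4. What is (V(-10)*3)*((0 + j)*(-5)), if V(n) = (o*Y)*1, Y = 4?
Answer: 0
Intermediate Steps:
o = 0 (o = -4 + 4 = 0)
V(n) = 0 (V(n) = (0*4)*1 = 0*1 = 0)
j = -1/14 (j = 1/(-10 - 4) = 1/(-14) = -1/14 ≈ -0.071429)
(V(-10)*3)*((0 + j)*(-5)) = (0*3)*((0 - 1/14)*(-5)) = 0*(-1/14*(-5)) = 0*(5/14) = 0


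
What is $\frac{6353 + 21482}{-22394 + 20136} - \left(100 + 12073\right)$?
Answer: $- \frac{27514469}{2258} \approx -12185.0$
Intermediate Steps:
$\frac{6353 + 21482}{-22394 + 20136} - \left(100 + 12073\right) = \frac{27835}{-2258} - 12173 = 27835 \left(- \frac{1}{2258}\right) - 12173 = - \frac{27835}{2258} - 12173 = - \frac{27514469}{2258}$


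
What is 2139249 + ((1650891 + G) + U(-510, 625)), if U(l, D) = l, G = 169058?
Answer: 3958688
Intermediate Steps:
2139249 + ((1650891 + G) + U(-510, 625)) = 2139249 + ((1650891 + 169058) - 510) = 2139249 + (1819949 - 510) = 2139249 + 1819439 = 3958688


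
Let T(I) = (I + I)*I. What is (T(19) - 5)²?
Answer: 514089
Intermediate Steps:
T(I) = 2*I² (T(I) = (2*I)*I = 2*I²)
(T(19) - 5)² = (2*19² - 5)² = (2*361 - 5)² = (722 - 5)² = 717² = 514089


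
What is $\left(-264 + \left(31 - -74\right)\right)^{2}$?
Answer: $25281$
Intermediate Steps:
$\left(-264 + \left(31 - -74\right)\right)^{2} = \left(-264 + \left(31 + 74\right)\right)^{2} = \left(-264 + 105\right)^{2} = \left(-159\right)^{2} = 25281$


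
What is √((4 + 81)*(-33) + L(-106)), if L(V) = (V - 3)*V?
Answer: √8749 ≈ 93.536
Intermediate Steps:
L(V) = V*(-3 + V) (L(V) = (-3 + V)*V = V*(-3 + V))
√((4 + 81)*(-33) + L(-106)) = √((4 + 81)*(-33) - 106*(-3 - 106)) = √(85*(-33) - 106*(-109)) = √(-2805 + 11554) = √8749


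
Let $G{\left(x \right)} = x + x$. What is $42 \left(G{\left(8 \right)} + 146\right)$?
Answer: $6804$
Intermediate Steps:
$G{\left(x \right)} = 2 x$
$42 \left(G{\left(8 \right)} + 146\right) = 42 \left(2 \cdot 8 + 146\right) = 42 \left(16 + 146\right) = 42 \cdot 162 = 6804$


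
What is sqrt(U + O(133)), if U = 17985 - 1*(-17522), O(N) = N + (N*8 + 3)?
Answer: sqrt(36707) ≈ 191.59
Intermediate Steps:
O(N) = 3 + 9*N (O(N) = N + (8*N + 3) = N + (3 + 8*N) = 3 + 9*N)
U = 35507 (U = 17985 + 17522 = 35507)
sqrt(U + O(133)) = sqrt(35507 + (3 + 9*133)) = sqrt(35507 + (3 + 1197)) = sqrt(35507 + 1200) = sqrt(36707)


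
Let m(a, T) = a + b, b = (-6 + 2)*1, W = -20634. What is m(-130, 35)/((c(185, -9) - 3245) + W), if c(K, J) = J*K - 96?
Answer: 67/12820 ≈ 0.0052262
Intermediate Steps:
c(K, J) = -96 + J*K
b = -4 (b = -4*1 = -4)
m(a, T) = -4 + a (m(a, T) = a - 4 = -4 + a)
m(-130, 35)/((c(185, -9) - 3245) + W) = (-4 - 130)/(((-96 - 9*185) - 3245) - 20634) = -134/(((-96 - 1665) - 3245) - 20634) = -134/((-1761 - 3245) - 20634) = -134/(-5006 - 20634) = -134/(-25640) = -134*(-1/25640) = 67/12820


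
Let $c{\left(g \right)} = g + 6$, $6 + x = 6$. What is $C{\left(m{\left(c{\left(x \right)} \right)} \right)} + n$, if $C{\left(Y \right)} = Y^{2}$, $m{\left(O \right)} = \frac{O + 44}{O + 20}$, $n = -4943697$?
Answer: $- \frac{835484168}{169} \approx -4.9437 \cdot 10^{6}$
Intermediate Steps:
$x = 0$ ($x = -6 + 6 = 0$)
$c{\left(g \right)} = 6 + g$
$m{\left(O \right)} = \frac{44 + O}{20 + O}$
$C{\left(m{\left(c{\left(x \right)} \right)} \right)} + n = \left(\frac{44 + \left(6 + 0\right)}{20 + \left(6 + 0\right)}\right)^{2} - 4943697 = \left(\frac{44 + 6}{20 + 6}\right)^{2} - 4943697 = \left(\frac{1}{26} \cdot 50\right)^{2} - 4943697 = \left(\frac{25}{13}\right)^{2} - 4943697 = \frac{625}{169} - 4943697 = - \frac{835484168}{169}$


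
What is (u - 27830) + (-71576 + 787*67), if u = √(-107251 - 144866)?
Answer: -46677 + 3*I*√28013 ≈ -46677.0 + 502.11*I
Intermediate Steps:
u = 3*I*√28013 (u = √(-252117) = 3*I*√28013 ≈ 502.11*I)
(u - 27830) + (-71576 + 787*67) = (3*I*√28013 - 27830) + (-71576 + 787*67) = (-27830 + 3*I*√28013) + (-71576 + 52729) = (-27830 + 3*I*√28013) - 18847 = -46677 + 3*I*√28013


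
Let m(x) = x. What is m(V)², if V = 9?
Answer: 81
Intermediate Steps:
m(V)² = 9² = 81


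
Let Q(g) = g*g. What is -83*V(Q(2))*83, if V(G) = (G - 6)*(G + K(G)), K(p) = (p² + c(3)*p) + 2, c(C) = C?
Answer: 468452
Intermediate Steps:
K(p) = 2 + p² + 3*p (K(p) = (p² + 3*p) + 2 = 2 + p² + 3*p)
Q(g) = g²
V(G) = (-6 + G)*(2 + G² + 4*G) (V(G) = (G - 6)*(G + (2 + G² + 3*G)) = (-6 + G)*(2 + G² + 4*G))
-83*V(Q(2))*83 = -83*(-12 + (2²)³ - 22*2² - 2*(2²)²)*83 = -83*(-12 + 4³ - 22*4 - 2*4²)*83 = -83*(-12 + 64 - 88 - 2*16)*83 = -83*(-12 + 64 - 88 - 32)*83 = -83*(-68)*83 = 5644*83 = 468452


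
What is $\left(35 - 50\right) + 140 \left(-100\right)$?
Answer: $-14015$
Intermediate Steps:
$\left(35 - 50\right) + 140 \left(-100\right) = -15 - 14000 = -14015$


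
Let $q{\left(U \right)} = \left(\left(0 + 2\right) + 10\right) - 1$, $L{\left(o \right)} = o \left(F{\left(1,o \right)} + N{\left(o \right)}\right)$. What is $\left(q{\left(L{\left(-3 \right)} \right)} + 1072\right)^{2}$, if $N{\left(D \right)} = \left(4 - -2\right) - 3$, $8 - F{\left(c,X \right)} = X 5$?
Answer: $1172889$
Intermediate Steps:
$F{\left(c,X \right)} = 8 - 5 X$ ($F{\left(c,X \right)} = 8 - X 5 = 8 - 5 X$)
$N{\left(D \right)} = 3$ ($N{\left(D \right)} = \left(4 + 2\right) - 3 = 6 - 3 = 3$)
$L{\left(o \right)} = o \left(11 - 5 o\right)$ ($L{\left(o \right)} = o \left(\left(8 - 5 o\right) + 3\right) = o \left(11 - 5 o\right)$)
$q{\left(U \right)} = 11$ ($q{\left(U \right)} = \left(2 + 10\right) - 1 = 12 - 1 = 11$)
$\left(q{\left(L{\left(-3 \right)} \right)} + 1072\right)^{2} = \left(11 + 1072\right)^{2} = 1083^{2} = 1172889$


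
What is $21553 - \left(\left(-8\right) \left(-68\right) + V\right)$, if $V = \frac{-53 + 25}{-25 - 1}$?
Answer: $\frac{273103}{13} \approx 21008.0$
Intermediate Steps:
$V = \frac{14}{13}$ ($V = - \frac{28}{-26} = \left(-28\right) \left(- \frac{1}{26}\right) = \frac{14}{13} \approx 1.0769$)
$21553 - \left(\left(-8\right) \left(-68\right) + V\right) = 21553 - \left(\left(-8\right) \left(-68\right) + \frac{14}{13}\right) = 21553 - \left(544 + \frac{14}{13}\right) = 21553 - \frac{7086}{13} = \frac{273103}{13}$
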